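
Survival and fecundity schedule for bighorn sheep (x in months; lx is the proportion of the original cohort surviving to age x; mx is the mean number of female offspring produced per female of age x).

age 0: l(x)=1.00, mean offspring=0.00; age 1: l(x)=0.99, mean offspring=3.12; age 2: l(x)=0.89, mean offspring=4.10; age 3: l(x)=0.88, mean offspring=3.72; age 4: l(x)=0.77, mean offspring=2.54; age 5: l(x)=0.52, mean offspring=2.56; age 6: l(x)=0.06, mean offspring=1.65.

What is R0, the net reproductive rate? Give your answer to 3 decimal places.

13.397

lx·mx by age: 0, 3.0888, 3.649, 3.2736, 1.9558, 1.3312, 0.099
R0 = Σ lx·mx = 13.3974 → 13.397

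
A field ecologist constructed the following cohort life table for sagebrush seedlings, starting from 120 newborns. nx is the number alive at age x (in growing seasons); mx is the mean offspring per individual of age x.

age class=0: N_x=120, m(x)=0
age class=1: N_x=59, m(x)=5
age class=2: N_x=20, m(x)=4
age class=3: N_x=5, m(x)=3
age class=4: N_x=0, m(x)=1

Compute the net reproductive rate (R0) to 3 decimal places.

lx = nx/n0 = nx/120: 1, 0.49167…, 0.16667…, 0.04167…, 0
lx·mx by age: 0, 2.458333…, 0.666667…, 0.125…, 0
R0 = Σ lx·mx = 3.25… → 3.250

3.250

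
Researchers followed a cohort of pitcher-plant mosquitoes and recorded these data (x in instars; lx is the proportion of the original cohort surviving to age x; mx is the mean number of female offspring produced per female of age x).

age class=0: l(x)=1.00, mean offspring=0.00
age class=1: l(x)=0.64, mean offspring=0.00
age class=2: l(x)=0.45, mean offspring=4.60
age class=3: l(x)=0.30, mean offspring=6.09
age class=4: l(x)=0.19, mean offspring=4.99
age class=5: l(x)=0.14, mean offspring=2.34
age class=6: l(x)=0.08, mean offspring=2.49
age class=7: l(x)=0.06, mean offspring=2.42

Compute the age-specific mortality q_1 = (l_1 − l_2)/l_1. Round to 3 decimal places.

q_1 = (l_1 − l_2) / l_1 = (0.64 − 0.45) / 0.64
     = 0.19 / 0.64 = 0.296875 → 0.297

0.297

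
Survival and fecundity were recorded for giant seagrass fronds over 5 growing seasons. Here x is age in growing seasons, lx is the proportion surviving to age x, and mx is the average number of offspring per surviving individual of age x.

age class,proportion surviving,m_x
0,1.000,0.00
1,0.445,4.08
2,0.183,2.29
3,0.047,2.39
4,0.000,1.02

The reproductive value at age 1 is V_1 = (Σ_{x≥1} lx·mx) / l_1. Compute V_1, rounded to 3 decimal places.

5.274

lx·mx for x ≥ 1: 1.8156, 0.41907, 0.11233, 0 → sum = 2.347
V_1 = 2.347 / l_1 = 2.347 / 0.445 = 5.274157… → 5.274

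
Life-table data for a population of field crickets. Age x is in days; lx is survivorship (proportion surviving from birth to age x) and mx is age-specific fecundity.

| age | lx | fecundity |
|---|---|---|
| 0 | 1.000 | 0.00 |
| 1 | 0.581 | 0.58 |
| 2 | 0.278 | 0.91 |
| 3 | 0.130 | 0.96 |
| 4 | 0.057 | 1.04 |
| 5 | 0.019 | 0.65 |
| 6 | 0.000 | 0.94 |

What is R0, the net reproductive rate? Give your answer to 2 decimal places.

0.79

lx·mx by age: 0, 0.33698, 0.25298, 0.1248, 0.05928, 0.01235, 0
R0 = Σ lx·mx = 0.78639 → 0.79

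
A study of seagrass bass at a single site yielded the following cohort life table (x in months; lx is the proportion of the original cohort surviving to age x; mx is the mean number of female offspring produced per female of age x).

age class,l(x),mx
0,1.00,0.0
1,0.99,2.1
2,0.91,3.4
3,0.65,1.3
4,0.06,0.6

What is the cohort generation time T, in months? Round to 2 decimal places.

lx·mx: 0, 2.079, 3.094, 0.845, 0.036 → R0 = 6.054
x·lx·mx: 0, 2.079, 6.188, 2.535, 0.144 → Σ = 10.946
T = 10.946 / 6.054 = 1.808061… → 1.81

1.81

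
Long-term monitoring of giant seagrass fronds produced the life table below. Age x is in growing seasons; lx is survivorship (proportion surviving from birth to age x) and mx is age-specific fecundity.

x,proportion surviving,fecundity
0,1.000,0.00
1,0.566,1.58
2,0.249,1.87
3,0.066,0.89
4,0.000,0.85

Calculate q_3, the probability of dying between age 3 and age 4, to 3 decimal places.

1.000

q_3 = (l_3 − l_4) / l_3 = (0.066 − 0) / 0.066
     = 0.066 / 0.066 = 1 → 1.000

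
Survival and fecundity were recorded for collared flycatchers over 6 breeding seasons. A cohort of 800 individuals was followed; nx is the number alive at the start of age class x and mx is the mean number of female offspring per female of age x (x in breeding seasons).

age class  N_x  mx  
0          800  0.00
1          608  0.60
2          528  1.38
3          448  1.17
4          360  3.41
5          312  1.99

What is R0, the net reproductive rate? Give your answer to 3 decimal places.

4.333

lx = nx/n0 = nx/800: 1, 0.76, 0.66, 0.56, 0.45, 0.39
lx·mx by age: 0, 0.456, 0.9108, 0.6552, 1.5345, 0.7761
R0 = Σ lx·mx = 4.3326 → 4.333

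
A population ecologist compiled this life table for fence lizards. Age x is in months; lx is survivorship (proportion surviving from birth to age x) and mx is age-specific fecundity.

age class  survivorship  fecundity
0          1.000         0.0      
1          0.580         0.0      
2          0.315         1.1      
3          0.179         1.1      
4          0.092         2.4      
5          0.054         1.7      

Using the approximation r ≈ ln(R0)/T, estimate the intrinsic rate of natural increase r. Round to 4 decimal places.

-0.0507

R0 = Σ lx·mx = 0 + 0 + 0.3465 + 0.1969 + 0.2208 + 0.0918 = 0.856
Σ x·lx·mx = 2.6259; T = 2.6259/0.856 = 3.06764…
r ≈ ln(R0)/T = ln(0.856)/3.06764… = -0.050686… → -0.0507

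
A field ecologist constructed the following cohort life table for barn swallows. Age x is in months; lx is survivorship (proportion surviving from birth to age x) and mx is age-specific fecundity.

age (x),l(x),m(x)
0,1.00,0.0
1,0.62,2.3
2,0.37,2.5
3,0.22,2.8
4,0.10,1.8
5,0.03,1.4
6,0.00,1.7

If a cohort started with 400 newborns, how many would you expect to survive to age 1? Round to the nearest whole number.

248

Expected survivors = N0 · l_1 = 400 × 0.62 = 248 → 248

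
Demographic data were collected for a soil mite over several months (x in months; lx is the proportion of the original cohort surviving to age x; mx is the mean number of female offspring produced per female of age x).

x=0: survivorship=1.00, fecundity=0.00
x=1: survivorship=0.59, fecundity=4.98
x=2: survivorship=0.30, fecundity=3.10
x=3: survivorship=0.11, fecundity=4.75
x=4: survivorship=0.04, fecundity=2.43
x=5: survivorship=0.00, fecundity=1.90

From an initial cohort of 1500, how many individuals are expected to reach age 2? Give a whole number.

Expected survivors = N0 · l_2 = 1500 × 0.30 = 450 → 450

450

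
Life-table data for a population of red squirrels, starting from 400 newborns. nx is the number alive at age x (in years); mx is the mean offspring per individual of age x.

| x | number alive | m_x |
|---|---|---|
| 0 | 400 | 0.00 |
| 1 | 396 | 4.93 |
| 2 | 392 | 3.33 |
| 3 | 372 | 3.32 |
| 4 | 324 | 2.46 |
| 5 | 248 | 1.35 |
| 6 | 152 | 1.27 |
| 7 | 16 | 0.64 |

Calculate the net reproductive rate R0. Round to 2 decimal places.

lx = nx/n0 = nx/400: 1, 0.99, 0.98, 0.93, 0.81, 0.62, 0.38, 0.04
lx·mx by age: 0, 4.8807, 3.2634, 3.0876, 1.9926, 0.837, 0.4826, 0.0256
R0 = Σ lx·mx = 14.5695 → 14.57

14.57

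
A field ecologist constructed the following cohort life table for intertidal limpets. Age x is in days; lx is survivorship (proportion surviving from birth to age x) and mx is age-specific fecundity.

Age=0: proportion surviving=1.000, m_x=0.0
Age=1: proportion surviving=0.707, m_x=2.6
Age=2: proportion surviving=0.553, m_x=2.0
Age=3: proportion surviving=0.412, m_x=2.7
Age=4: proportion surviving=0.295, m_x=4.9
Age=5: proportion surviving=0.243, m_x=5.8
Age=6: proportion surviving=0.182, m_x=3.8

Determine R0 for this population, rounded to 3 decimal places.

7.603

lx·mx by age: 0, 1.8382, 1.106, 1.1124, 1.4455, 1.4094, 0.6916
R0 = Σ lx·mx = 7.6031 → 7.603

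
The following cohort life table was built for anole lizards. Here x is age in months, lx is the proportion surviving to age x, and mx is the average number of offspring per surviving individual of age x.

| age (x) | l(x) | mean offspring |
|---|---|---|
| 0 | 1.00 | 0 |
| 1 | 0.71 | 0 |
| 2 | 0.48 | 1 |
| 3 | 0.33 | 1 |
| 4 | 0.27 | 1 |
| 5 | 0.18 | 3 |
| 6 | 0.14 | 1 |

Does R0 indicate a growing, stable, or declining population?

growing

R0 = Σ lx·mx = 0 + 0 + 0.48 + 0.33 + 0.27 + 0.54 + 0.14 = 1.76
R0 > 1, so the population is growing.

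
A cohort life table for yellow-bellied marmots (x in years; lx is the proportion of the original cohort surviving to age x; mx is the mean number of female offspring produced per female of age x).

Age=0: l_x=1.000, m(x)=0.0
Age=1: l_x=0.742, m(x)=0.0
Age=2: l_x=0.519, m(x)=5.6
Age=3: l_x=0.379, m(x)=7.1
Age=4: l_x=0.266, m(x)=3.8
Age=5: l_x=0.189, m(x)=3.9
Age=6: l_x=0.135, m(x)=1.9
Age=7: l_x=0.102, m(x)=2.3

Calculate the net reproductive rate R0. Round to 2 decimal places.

7.84

lx·mx by age: 0, 0, 2.9064, 2.6909, 1.0108, 0.7371, 0.2565, 0.2346
R0 = Σ lx·mx = 7.8363 → 7.84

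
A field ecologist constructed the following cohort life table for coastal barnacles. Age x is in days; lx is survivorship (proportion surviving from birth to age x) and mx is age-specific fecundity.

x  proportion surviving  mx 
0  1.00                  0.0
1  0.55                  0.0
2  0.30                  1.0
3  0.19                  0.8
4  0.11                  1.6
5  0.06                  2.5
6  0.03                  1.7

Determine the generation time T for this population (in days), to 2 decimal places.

3.40

lx·mx: 0, 0, 0.3, 0.152, 0.176, 0.15, 0.051 → R0 = 0.829
x·lx·mx: 0, 0, 0.6, 0.456, 0.704, 0.75, 0.306 → Σ = 2.816
T = 2.816 / 0.829 = 3.396864… → 3.40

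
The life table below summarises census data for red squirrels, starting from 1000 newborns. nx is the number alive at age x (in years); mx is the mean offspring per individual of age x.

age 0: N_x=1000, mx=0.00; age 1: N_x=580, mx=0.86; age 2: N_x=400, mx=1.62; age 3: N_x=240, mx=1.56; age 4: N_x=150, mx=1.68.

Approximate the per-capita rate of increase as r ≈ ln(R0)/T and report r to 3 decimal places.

0.259

lx = nx/n0 = nx/1000: 1, 0.58, 0.4, 0.24, 0.15
R0 = Σ lx·mx = 0 + 0.4988 + 0.648 + 0.3744 + 0.252 = 1.7732
Σ x·lx·mx = 3.926; T = 3.926/1.7732 = 2.21408…
r ≈ ln(R0)/T = ln(1.7732)/2.21408… = 0.2587… → 0.259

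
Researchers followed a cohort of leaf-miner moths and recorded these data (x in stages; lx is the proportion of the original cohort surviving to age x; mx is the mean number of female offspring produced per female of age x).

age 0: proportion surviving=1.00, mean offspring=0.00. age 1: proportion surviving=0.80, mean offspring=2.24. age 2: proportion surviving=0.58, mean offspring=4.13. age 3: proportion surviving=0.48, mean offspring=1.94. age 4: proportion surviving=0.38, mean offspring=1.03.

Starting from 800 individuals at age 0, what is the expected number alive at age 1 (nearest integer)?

Expected survivors = N0 · l_1 = 800 × 0.80 = 640 → 640

640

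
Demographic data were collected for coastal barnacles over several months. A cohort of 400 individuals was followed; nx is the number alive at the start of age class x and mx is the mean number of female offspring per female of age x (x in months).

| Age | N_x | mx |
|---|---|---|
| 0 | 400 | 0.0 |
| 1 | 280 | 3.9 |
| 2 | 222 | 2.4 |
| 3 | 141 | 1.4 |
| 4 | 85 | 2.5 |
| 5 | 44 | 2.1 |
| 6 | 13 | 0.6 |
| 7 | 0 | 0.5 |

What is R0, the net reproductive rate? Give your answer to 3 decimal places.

5.337

lx = nx/n0 = nx/400: 1, 0.7, 0.555, 0.3525, 0.2125, 0.11, 0.0325, 0
lx·mx by age: 0, 2.73, 1.332, 0.4935, 0.53125, 0.231, 0.0195, 0
R0 = Σ lx·mx = 5.33725 → 5.337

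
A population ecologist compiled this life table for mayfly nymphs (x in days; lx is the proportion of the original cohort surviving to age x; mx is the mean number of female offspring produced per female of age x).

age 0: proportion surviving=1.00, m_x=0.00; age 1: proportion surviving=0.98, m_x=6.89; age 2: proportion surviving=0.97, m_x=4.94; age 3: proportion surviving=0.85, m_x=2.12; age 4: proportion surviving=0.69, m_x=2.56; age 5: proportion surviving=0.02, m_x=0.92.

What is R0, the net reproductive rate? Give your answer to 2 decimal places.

15.13

lx·mx by age: 0, 6.7522, 4.7918, 1.802, 1.7664, 0.0184
R0 = Σ lx·mx = 15.1308 → 15.13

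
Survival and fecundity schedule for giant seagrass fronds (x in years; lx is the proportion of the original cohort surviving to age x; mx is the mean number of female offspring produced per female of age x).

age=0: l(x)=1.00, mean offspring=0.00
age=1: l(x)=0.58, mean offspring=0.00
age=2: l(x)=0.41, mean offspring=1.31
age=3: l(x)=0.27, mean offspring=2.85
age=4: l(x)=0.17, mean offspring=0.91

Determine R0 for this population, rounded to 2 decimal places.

1.46

lx·mx by age: 0, 0, 0.5371, 0.7695, 0.1547
R0 = Σ lx·mx = 1.4613 → 1.46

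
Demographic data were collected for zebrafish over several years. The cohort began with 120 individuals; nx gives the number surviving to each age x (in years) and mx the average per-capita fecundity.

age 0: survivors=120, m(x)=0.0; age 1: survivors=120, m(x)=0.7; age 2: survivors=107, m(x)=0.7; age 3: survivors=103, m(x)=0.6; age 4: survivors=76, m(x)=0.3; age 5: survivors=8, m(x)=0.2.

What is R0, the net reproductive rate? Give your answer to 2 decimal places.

2.04

lx = nx/n0 = nx/120: 1, 1, 0.89167…, 0.85833…, 0.63333…, 0.06667…
lx·mx by age: 0, 0.7, 0.624167…, 0.515…, 0.19…, 0.013333…
R0 = Σ lx·mx = 2.0425… → 2.04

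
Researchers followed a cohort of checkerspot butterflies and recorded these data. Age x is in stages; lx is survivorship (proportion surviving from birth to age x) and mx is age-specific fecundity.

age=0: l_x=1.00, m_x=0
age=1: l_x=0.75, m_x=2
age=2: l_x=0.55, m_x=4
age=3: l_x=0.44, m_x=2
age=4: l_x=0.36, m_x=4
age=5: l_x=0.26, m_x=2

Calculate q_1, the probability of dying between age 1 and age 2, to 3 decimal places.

0.267

q_1 = (l_1 − l_2) / l_1 = (0.75 − 0.55) / 0.75
     = 0.2 / 0.75 = 0.266667… → 0.267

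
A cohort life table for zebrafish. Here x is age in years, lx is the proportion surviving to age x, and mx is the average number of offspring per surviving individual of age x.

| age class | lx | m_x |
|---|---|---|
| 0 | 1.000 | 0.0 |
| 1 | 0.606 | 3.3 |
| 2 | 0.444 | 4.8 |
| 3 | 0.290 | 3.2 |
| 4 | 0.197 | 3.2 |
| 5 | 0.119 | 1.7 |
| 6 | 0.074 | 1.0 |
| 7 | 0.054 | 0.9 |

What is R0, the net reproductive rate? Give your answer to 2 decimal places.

6.01

lx·mx by age: 0, 1.9998, 2.1312, 0.928, 0.6304, 0.2023, 0.074, 0.0486
R0 = Σ lx·mx = 6.0143 → 6.01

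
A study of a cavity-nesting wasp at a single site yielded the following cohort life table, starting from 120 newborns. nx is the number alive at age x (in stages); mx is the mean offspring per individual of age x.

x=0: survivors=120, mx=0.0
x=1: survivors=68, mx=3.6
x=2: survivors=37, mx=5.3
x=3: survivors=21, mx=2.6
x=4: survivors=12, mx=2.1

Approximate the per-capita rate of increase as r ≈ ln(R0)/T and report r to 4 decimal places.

0.8476

lx = nx/n0 = nx/120: 1, 0.56667…, 0.30833…, 0.175, 0.1
R0 = Σ lx·mx = 0 + 2.04… + 1.63417… + 0.455 + 0.21 = 4.339167…
Σ x·lx·mx = 7.513333…; T = 7.513333…/4.339167… = 1.73152…
r ≈ ln(R0)/T = ln(4.339167…)/1.73152… = 0.847629… → 0.8476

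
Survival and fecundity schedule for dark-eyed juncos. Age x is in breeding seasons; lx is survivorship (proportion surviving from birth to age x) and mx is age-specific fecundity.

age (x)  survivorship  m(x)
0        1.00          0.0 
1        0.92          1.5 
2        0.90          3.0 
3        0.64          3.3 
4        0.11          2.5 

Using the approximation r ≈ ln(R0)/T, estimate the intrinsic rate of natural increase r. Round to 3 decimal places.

R0 = Σ lx·mx = 0 + 1.38 + 2.7 + 2.112 + 0.275 = 6.467
Σ x·lx·mx = 14.216; T = 14.216/6.467 = 2.19824…
r ≈ ln(R0)/T = ln(6.467)/2.19824… = 0.84919… → 0.849

0.849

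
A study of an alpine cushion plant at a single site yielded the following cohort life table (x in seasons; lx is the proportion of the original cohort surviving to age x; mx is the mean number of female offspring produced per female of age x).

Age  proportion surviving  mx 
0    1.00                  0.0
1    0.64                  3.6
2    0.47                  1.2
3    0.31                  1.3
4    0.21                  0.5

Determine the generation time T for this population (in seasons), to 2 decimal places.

lx·mx: 0, 2.304, 0.564, 0.403, 0.105 → R0 = 3.376
x·lx·mx: 0, 2.304, 1.128, 1.209, 0.42 → Σ = 5.061
T = 5.061 / 3.376 = 1.499111… → 1.50

1.50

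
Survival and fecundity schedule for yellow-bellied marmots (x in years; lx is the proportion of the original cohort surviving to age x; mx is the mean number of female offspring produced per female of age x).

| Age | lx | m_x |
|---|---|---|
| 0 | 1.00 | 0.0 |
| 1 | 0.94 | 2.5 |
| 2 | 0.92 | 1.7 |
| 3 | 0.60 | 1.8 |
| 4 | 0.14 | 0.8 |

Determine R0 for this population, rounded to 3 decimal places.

lx·mx by age: 0, 2.35, 1.564, 1.08, 0.112
R0 = Σ lx·mx = 5.106 → 5.106

5.106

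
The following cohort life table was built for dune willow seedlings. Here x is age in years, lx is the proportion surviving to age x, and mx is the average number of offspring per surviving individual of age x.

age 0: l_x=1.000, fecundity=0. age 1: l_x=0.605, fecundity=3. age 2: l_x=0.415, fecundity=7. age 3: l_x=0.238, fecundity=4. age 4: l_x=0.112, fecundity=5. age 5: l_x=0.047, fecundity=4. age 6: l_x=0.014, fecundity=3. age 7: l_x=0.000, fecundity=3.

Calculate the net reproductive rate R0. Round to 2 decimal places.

6.46

lx·mx by age: 0, 1.815, 2.905, 0.952, 0.56, 0.188, 0.042, 0
R0 = Σ lx·mx = 6.462 → 6.46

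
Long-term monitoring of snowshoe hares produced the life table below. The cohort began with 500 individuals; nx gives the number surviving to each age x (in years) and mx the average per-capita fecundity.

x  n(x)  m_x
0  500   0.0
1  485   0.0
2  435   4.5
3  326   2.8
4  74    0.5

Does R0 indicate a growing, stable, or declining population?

lx = nx/n0 = nx/500: 1, 0.97, 0.87, 0.652, 0.148
R0 = Σ lx·mx = 0 + 0 + 3.915 + 1.8256 + 0.074 = 5.8146
R0 > 1, so the population is growing.

growing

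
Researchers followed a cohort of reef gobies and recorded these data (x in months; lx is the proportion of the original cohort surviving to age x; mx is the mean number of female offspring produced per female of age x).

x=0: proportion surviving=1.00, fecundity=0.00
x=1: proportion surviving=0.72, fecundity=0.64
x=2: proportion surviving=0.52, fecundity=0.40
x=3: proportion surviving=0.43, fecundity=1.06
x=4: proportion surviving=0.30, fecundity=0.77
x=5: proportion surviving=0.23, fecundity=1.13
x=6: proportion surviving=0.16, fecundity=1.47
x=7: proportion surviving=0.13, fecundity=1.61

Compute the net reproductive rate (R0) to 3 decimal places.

lx·mx by age: 0, 0.4608, 0.208, 0.4558, 0.231, 0.2599, 0.2352, 0.2093
R0 = Σ lx·mx = 2.06 → 2.060

2.060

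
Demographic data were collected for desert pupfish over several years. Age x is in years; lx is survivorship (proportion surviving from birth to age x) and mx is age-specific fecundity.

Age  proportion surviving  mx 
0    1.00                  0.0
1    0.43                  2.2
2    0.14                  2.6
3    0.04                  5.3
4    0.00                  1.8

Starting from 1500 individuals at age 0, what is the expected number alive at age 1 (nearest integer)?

Expected survivors = N0 · l_1 = 1500 × 0.43 = 645 → 645

645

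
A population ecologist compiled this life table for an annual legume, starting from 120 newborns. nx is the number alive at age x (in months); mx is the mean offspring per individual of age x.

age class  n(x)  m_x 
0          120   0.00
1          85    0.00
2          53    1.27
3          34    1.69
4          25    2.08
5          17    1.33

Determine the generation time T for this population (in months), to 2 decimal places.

lx = nx/n0 = nx/120: 1, 0.70833…, 0.44167…, 0.28333…, 0.20833…, 0.14167…
lx·mx: 0, 0, 0.560917…, 0.478833…, 0.433333…, 0.188417… → R0 = 1.6615…
x·lx·mx: 0, 0, 1.121833…, 1.4365…, 1.733333…, 0.942083… → Σ = 5.23375…
T = 5.23375… / 1.6615… = 3.150015… → 3.15

3.15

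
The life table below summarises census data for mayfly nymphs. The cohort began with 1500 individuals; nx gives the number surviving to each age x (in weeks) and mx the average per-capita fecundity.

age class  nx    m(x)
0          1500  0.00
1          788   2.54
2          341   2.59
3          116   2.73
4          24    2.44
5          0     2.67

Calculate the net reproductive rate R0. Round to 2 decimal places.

2.17

lx = nx/n0 = nx/1500: 1, 0.52533…, 0.22733…, 0.07733…, 0.016, 0
lx·mx by age: 0, 1.334347…, 0.588793…, 0.21112…, 0.03904, 0
R0 = Σ lx·mx = 2.1733… → 2.17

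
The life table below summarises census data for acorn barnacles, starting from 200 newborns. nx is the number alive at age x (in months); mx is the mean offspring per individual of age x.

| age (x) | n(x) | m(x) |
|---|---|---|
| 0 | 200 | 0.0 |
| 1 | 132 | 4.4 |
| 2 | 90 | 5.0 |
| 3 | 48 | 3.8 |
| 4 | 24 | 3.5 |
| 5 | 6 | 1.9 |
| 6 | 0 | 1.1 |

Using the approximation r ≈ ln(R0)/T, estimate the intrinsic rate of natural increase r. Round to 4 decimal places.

1.0153

lx = nx/n0 = nx/200: 1, 0.66, 0.45, 0.24, 0.12, 0.03, 0
R0 = Σ lx·mx = 0 + 2.904 + 2.25 + 0.912 + 0.42 + 0.057 + 0 = 6.543
Σ x·lx·mx = 12.105; T = 12.105/6.543 = 1.85007…
r ≈ ln(R0)/T = ln(6.543)/1.85007… = 1.015311… → 1.0153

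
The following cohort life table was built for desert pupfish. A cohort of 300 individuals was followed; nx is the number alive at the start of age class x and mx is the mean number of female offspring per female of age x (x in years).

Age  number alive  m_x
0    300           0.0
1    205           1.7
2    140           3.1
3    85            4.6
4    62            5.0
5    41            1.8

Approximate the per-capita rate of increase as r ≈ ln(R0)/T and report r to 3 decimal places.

lx = nx/n0 = nx/300: 1, 0.68333…, 0.46667…, 0.28333…, 0.20667…, 0.13667…
R0 = Σ lx·mx = 0 + 1.16167… + 1.44667… + 1.30333… + 1.03333… + 0.246… = 5.191…
Σ x·lx·mx = 13.328333…; T = 13.328333…/5.191… = 2.56758…
r ≈ ln(R0)/T = ln(5.191…)/2.56758… = 0.64143… → 0.641

0.641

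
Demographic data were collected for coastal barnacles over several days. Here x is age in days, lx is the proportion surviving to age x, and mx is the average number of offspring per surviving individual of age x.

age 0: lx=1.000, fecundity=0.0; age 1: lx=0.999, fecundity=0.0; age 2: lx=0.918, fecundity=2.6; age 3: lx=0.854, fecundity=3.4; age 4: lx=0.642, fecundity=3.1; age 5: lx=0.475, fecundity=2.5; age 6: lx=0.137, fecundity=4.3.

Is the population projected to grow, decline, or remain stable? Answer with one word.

R0 = Σ lx·mx = 0 + 0 + 2.3868 + 2.9036 + 1.9902 + 1.1875 + 0.5891 = 9.0572
R0 > 1, so the population is growing.

growing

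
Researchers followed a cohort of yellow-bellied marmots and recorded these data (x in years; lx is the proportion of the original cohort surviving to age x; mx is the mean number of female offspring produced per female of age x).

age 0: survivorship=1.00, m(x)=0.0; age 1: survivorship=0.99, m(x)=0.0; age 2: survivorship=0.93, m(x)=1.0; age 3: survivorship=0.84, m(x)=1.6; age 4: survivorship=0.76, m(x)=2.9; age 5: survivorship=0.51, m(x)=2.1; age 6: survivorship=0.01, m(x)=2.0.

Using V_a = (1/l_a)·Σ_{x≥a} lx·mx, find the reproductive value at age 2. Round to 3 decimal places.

lx·mx for x ≥ 2: 0.93, 1.344, 2.204, 1.071, 0.02 → sum = 5.569
V_2 = 5.569 / l_2 = 5.569 / 0.93 = 5.988172… → 5.988

5.988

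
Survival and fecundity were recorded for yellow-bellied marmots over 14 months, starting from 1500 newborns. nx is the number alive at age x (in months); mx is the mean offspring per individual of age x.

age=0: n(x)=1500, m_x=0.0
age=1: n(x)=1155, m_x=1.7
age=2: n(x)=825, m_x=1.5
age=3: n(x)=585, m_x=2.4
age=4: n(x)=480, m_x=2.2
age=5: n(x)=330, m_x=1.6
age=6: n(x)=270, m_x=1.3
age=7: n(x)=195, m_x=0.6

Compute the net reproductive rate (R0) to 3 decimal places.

4.438

lx = nx/n0 = nx/1500: 1, 0.77, 0.55, 0.39, 0.32, 0.22, 0.18, 0.13
lx·mx by age: 0, 1.309, 0.825, 0.936, 0.704, 0.352, 0.234, 0.078
R0 = Σ lx·mx = 4.438 → 4.438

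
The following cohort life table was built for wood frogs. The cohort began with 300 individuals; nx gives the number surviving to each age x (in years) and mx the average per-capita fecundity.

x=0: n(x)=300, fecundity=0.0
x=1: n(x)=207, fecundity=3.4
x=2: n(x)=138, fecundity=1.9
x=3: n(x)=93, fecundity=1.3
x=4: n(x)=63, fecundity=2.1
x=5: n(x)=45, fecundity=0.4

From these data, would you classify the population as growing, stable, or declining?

lx = nx/n0 = nx/300: 1, 0.69, 0.46, 0.31, 0.21, 0.15
R0 = Σ lx·mx = 0 + 2.346 + 0.874 + 0.403 + 0.441 + 0.06 = 4.124
R0 > 1, so the population is growing.

growing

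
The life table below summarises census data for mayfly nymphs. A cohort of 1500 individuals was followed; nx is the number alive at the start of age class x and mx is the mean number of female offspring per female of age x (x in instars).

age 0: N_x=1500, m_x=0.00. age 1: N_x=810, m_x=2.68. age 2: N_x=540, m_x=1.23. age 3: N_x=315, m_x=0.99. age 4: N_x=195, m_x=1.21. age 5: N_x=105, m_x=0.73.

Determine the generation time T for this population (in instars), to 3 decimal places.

1.666

lx = nx/n0 = nx/1500: 1, 0.54, 0.36, 0.21, 0.13, 0.07
lx·mx: 0, 1.4472, 0.4428, 0.2079, 0.1573, 0.0511 → R0 = 2.3063
x·lx·mx: 0, 1.4472, 0.8856, 0.6237, 0.6292, 0.2555 → Σ = 3.8412
T = 3.8412 / 2.3063 = 1.665525… → 1.666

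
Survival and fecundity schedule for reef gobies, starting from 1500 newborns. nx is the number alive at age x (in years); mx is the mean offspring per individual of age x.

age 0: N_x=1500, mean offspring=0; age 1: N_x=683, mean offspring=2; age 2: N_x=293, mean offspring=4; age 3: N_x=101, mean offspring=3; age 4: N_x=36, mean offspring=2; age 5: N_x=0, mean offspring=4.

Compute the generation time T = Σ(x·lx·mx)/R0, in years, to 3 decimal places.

lx = nx/n0 = nx/1500: 1, 0.45533…, 0.19533…, 0.06733…, 0.024, 0
lx·mx: 0, 0.910667…, 0.781333…, 0.202…, 0.048, 0 → R0 = 1.942…
x·lx·mx: 0, 0.910667…, 1.562667…, 0.606…, 0.192, 0 → Σ = 3.271333…
T = 3.271333… / 1.942… = 1.684518… → 1.685

1.685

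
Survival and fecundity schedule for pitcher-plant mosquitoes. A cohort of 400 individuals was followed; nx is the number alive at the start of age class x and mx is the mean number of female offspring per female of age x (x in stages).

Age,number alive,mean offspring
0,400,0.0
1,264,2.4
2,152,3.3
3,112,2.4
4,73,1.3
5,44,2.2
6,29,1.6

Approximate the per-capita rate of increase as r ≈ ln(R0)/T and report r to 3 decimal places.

0.647

lx = nx/n0 = nx/400: 1, 0.66, 0.38, 0.28, 0.1825, 0.11, 0.0725
R0 = Σ lx·mx = 0 + 1.584 + 1.254 + 0.672 + 0.23725 + 0.242 + 0.116 = 4.10525
Σ x·lx·mx = 8.963; T = 8.963/4.10525 = 2.1833…
r ≈ ln(R0)/T = ln(4.10525)/2.1833… = 0.64685… → 0.647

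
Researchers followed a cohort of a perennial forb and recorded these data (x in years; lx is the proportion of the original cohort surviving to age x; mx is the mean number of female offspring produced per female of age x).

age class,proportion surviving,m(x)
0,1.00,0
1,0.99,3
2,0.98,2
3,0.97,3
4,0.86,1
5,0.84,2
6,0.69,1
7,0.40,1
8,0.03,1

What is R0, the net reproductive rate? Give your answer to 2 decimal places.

11.50

lx·mx by age: 0, 2.97, 1.96, 2.91, 0.86, 1.68, 0.69, 0.4, 0.03
R0 = Σ lx·mx = 11.5 → 11.50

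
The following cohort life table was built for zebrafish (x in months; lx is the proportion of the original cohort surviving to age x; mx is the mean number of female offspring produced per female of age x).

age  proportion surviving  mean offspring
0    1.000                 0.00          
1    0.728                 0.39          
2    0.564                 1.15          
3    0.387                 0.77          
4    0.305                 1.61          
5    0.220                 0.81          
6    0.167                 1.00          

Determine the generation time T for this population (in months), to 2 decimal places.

lx·mx: 0, 0.28392, 0.6486, 0.29799, 0.49105, 0.1782, 0.167 → R0 = 2.06676
x·lx·mx: 0, 0.28392, 1.2972, 0.89397, 1.9642, 0.891, 1.002 → Σ = 6.33229
T = 6.33229 / 2.06676 = 3.063873… → 3.06

3.06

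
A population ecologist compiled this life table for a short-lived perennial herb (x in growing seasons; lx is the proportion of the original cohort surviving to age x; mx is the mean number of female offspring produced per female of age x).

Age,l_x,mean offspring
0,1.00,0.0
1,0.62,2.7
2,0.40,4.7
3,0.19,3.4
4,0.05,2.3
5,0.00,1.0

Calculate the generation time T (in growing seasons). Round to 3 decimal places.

1.815

lx·mx: 0, 1.674, 1.88, 0.646, 0.115, 0 → R0 = 4.315
x·lx·mx: 0, 1.674, 3.76, 1.938, 0.46, 0 → Σ = 7.832
T = 7.832 / 4.315 = 1.815064… → 1.815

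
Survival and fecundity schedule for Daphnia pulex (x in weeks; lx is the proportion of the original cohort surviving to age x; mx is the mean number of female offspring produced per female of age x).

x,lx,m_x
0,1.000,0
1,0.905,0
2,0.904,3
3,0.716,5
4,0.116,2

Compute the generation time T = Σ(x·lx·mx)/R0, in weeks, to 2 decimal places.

lx·mx: 0, 0, 2.712, 3.58, 0.232 → R0 = 6.524
x·lx·mx: 0, 0, 5.424, 10.74, 0.928 → Σ = 17.092
T = 17.092 / 6.524 = 2.619865… → 2.62

2.62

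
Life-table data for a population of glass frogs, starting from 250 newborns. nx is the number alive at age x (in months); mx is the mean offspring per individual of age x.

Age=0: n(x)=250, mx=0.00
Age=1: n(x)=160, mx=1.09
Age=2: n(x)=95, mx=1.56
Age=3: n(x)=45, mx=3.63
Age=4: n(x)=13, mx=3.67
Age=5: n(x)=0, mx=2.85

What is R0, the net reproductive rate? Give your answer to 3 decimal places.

lx = nx/n0 = nx/250: 1, 0.64, 0.38, 0.18, 0.052, 0
lx·mx by age: 0, 0.6976, 0.5928, 0.6534, 0.19084, 0
R0 = Σ lx·mx = 2.13464 → 2.135

2.135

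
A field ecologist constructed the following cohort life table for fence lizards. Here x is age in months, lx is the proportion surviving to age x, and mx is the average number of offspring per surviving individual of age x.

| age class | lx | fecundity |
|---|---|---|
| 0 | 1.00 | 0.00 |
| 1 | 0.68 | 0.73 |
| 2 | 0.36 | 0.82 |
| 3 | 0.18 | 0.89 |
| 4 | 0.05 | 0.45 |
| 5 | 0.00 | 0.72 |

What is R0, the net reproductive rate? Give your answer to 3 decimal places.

lx·mx by age: 0, 0.4964, 0.2952, 0.1602, 0.0225, 0
R0 = Σ lx·mx = 0.9743 → 0.974

0.974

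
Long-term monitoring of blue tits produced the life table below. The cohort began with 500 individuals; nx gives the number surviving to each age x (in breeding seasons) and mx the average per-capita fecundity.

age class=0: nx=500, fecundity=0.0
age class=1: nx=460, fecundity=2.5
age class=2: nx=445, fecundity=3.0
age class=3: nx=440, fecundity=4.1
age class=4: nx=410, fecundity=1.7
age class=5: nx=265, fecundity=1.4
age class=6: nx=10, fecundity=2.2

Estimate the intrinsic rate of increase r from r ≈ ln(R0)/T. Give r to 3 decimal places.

lx = nx/n0 = nx/500: 1, 0.92, 0.89, 0.88, 0.82, 0.53, 0.02
R0 = Σ lx·mx = 0 + 2.3 + 2.67 + 3.608 + 1.394 + 0.742 + 0.044 = 10.758
Σ x·lx·mx = 28.014; T = 28.014/10.758 = 2.60402…
r ≈ ln(R0)/T = ln(10.758)/2.60402… = 0.9123… → 0.912

0.912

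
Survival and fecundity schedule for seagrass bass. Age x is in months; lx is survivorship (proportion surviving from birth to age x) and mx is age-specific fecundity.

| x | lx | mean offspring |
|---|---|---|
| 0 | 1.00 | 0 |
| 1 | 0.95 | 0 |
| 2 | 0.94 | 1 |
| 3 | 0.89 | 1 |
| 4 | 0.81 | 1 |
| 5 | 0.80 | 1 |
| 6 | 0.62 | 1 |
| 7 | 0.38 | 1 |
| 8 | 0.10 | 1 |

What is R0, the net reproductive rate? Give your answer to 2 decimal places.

4.54

lx·mx by age: 0, 0, 0.94, 0.89, 0.81, 0.8, 0.62, 0.38, 0.1
R0 = Σ lx·mx = 4.54 → 4.54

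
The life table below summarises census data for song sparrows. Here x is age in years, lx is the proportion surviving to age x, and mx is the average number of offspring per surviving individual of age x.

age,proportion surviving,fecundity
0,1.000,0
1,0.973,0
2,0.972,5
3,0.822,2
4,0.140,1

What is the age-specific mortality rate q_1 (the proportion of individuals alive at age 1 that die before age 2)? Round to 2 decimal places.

0.00

q_1 = (l_1 − l_2) / l_1 = (0.973 − 0.972) / 0.973
     = 0.001 / 0.973 = 0.001028… → 0.00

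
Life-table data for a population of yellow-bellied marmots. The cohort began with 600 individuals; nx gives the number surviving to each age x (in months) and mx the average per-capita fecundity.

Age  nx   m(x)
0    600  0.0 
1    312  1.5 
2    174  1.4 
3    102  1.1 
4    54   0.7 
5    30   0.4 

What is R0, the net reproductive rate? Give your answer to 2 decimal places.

lx = nx/n0 = nx/600: 1, 0.52, 0.29, 0.17, 0.09, 0.05
lx·mx by age: 0, 0.78, 0.406, 0.187, 0.063, 0.02
R0 = Σ lx·mx = 1.456 → 1.46

1.46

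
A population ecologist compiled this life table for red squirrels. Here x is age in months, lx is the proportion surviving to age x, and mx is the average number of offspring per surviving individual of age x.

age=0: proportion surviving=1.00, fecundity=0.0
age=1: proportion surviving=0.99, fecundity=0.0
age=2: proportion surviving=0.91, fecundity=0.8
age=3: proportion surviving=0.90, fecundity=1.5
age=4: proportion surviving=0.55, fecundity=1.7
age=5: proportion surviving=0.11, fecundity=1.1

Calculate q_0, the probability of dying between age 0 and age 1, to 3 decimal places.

q_0 = (l_0 − l_1) / l_0 = (1 − 0.99) / 1
     = 0.01 / 1 = 0.01 → 0.010

0.010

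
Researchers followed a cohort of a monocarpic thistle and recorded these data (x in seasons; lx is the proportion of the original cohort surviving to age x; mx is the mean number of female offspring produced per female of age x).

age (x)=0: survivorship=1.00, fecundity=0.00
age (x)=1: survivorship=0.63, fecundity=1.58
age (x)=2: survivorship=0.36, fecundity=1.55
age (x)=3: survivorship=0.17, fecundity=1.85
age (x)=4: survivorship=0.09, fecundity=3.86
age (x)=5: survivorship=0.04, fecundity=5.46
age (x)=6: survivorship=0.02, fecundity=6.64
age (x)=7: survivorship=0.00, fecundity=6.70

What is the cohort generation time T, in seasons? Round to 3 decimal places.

lx·mx: 0, 0.9954, 0.558, 0.3145, 0.3474, 0.2184, 0.1328, 0 → R0 = 2.5665
x·lx·mx: 0, 0.9954, 1.116, 0.9435, 1.3896, 1.092, 0.7968, 0 → Σ = 6.3333
T = 6.3333 / 2.5665 = 2.46768… → 2.468

2.468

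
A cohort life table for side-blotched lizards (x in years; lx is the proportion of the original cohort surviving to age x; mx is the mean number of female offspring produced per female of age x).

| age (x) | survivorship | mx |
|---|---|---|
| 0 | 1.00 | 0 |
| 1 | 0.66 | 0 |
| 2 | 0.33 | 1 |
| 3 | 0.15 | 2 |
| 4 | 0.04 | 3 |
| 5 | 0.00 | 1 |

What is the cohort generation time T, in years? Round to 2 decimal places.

lx·mx: 0, 0, 0.33, 0.3, 0.12, 0 → R0 = 0.75
x·lx·mx: 0, 0, 0.66, 0.9, 0.48, 0 → Σ = 2.04
T = 2.04 / 0.75 = 2.72 → 2.72

2.72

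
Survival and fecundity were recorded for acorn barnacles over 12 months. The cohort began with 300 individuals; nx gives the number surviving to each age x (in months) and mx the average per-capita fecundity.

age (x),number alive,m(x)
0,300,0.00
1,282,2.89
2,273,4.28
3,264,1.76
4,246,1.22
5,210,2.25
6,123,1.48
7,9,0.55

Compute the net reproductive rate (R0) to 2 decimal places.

11.36

lx = nx/n0 = nx/300: 1, 0.94, 0.91, 0.88, 0.82, 0.7, 0.41, 0.03
lx·mx by age: 0, 2.7166, 3.8948, 1.5488, 1.0004, 1.575, 0.6068, 0.0165
R0 = Σ lx·mx = 11.3589 → 11.36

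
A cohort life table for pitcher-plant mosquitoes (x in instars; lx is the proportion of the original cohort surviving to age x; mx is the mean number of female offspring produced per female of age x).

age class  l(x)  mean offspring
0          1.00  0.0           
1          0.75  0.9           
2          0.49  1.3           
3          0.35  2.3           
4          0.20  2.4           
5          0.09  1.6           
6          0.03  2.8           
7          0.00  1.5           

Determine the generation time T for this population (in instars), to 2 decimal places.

2.66

lx·mx: 0, 0.675, 0.637, 0.805, 0.48, 0.144, 0.084, 0 → R0 = 2.825
x·lx·mx: 0, 0.675, 1.274, 2.415, 1.92, 0.72, 0.504, 0 → Σ = 7.508
T = 7.508 / 2.825 = 2.657699… → 2.66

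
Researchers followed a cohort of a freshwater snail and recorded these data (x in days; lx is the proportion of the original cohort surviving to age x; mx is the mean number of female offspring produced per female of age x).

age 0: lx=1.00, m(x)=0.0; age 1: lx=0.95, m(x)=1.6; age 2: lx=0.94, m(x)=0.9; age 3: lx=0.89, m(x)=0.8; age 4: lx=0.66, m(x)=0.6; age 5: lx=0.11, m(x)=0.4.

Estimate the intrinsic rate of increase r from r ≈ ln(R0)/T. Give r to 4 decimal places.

0.6187

R0 = Σ lx·mx = 0 + 1.52 + 0.846 + 0.712 + 0.396 + 0.044 = 3.518
Σ x·lx·mx = 7.152; T = 7.152/3.518 = 2.03297…
r ≈ ln(R0)/T = ln(3.518)/2.03297… = 0.618745… → 0.6187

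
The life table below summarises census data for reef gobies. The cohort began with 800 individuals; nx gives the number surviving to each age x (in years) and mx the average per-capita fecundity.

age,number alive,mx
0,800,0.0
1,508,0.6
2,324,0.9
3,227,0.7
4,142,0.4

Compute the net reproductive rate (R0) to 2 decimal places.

lx = nx/n0 = nx/800: 1, 0.635, 0.405, 0.28375, 0.1775
lx·mx by age: 0, 0.381, 0.3645, 0.198625, 0.071
R0 = Σ lx·mx = 1.015125 → 1.02

1.02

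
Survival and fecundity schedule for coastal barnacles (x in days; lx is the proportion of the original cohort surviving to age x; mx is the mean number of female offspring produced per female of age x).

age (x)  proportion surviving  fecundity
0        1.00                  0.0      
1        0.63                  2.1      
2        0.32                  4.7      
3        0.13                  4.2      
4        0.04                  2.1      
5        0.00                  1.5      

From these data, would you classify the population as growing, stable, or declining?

R0 = Σ lx·mx = 0 + 1.323 + 1.504 + 0.546 + 0.084 + 0 = 3.457
R0 > 1, so the population is growing.

growing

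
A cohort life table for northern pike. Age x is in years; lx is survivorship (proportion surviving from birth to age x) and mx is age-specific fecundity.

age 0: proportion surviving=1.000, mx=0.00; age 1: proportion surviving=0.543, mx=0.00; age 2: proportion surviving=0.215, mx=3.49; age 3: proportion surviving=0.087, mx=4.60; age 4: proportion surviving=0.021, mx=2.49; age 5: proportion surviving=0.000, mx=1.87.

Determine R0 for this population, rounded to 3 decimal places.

lx·mx by age: 0, 0, 0.75035, 0.4002, 0.05229, 0
R0 = Σ lx·mx = 1.20284 → 1.203

1.203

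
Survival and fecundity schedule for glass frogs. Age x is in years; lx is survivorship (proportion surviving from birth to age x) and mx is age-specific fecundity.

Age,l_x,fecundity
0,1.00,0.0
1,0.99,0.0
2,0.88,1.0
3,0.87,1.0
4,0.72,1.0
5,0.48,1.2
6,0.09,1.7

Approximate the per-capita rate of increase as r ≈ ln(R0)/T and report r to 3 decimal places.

R0 = Σ lx·mx = 0 + 0 + 0.88 + 0.87 + 0.72 + 0.576 + 0.153 = 3.199
Σ x·lx·mx = 11.048; T = 11.048/3.199 = 3.45358…
r ≈ ln(R0)/T = ln(3.199)/3.45358… = 0.33671… → 0.337

0.337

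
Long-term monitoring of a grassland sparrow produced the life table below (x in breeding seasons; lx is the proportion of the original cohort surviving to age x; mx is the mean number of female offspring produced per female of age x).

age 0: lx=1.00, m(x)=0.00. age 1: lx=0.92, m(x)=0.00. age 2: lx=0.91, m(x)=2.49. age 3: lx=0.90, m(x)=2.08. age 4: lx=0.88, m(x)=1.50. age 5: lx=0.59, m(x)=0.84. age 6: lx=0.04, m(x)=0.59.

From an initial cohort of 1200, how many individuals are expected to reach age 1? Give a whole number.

Expected survivors = N0 · l_1 = 1200 × 0.92 = 1104 → 1104

1104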